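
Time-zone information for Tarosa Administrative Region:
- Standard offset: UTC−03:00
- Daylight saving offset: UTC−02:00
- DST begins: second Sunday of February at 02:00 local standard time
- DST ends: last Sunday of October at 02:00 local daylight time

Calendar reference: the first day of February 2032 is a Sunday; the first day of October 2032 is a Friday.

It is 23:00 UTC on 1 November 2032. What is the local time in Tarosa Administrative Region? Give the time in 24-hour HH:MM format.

1 February 2032 is a Sunday, so the first Sunday is February 1 and the second is February 8.
1 October 2032 is a Friday, so Sundays fall on 3, 10, 17, 24, 31; the last is October 31.
At the standard offset (UTC−03:00), 23:00 UTC − 3h = 20:00 Tarosa Administrative Region standard time.
The standard-time date in Tarosa Administrative Region, 1 November 2032, does not fall between 8 February and 31 October, so daylight saving is not in effect and Tarosa Administrative Region is at UTC−03:00.
23:00 UTC − 3h = 20:00 local.

20:00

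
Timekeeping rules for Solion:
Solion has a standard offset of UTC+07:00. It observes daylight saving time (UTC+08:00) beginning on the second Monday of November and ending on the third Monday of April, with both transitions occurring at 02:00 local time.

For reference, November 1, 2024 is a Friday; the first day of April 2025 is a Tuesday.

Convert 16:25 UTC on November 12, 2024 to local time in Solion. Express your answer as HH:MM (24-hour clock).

1 November 2024 is a Friday, so the first Monday is November 4 and the second is November 11.
1 April 2025 is a Tuesday, so the first Monday is April 7 and the third is April 21.
At the standard offset (UTC+07:00), 16:25 UTC + 7h = 23:25 Solion standard time.
Daylight saving runs 11 November 2024 – 21 April 2025; the standard-time date in Solion, November 12, 2024, is inside that window, so Solion is at UTC+08:00.
16:25 UTC + 8h = 00:25 local (rolling into the next day, 13 November 2024).

00:25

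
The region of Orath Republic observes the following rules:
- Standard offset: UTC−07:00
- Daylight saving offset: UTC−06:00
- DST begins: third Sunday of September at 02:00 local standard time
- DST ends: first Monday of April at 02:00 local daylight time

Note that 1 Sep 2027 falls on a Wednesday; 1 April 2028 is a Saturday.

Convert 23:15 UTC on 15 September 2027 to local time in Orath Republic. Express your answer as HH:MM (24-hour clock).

1 September 2027 is a Wednesday, so the first Sunday is September 5 and the third is September 19.
1 April 2028 is a Saturday, so the first Monday is April 3.
At the standard offset (UTC−07:00), 23:15 UTC − 7h = 16:15 Orath Republic standard time.
The standard-time date in Orath Republic, 15 September 2027, is outside the daylight-saving period (19 September 2027 – 3 April 2028), so Orath Republic is on standard time, UTC−07:00.
23:15 UTC − 7h = 16:15 local.

16:15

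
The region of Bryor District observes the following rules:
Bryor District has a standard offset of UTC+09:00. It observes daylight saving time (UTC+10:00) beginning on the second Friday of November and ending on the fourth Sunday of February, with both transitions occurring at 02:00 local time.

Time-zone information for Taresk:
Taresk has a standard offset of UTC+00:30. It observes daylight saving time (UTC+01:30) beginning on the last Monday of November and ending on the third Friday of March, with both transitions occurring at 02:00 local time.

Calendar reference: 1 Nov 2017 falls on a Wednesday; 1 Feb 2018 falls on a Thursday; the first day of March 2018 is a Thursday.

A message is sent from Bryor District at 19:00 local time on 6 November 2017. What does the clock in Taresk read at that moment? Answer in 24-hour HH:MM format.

10:30

1 November 2017 is a Wednesday, so the first Friday is November 3 and the second is November 10.
1 February 2018 is a Thursday, so the first Sunday is February 4 and the fourth is February 25.
6 November 2017 does not fall between 10 November 2017 and 25 February 2018, so daylight saving is not in effect and Bryor District is at UTC+09:00.
19:00 Bryor District − 9h = 10:00 UTC.
1 November 2017 is a Wednesday, so Mondays fall on 6, 13, 20, 27; the last is November 27.
1 March 2018 is a Thursday, so the first Friday is March 2 and the third is March 16.
At the standard offset (UTC+00:30), 10:00 UTC + 0h30m = 10:30 Taresk standard time.
The standard-time date in Taresk, 6 November 2017, is outside the daylight-saving period (27 November 2017 – 16 March 2018), so Taresk is on standard time, UTC+00:30.
10:00 UTC + 0h30m = 10:30 Taresk.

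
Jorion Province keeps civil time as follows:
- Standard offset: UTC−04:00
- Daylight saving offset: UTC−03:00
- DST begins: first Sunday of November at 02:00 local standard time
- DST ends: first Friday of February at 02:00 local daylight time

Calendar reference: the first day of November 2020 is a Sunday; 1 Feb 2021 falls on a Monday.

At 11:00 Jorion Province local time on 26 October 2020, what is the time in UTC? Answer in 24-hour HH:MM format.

15:00

1 November 2020 is a Sunday, so the first Sunday is November 1.
1 February 2021 is a Monday, so the first Friday is February 5.
26 October 2020 does not fall between 1 November 2020 and 5 February 2021, so daylight saving is not in effect and Jorion Province is at UTC−04:00.
11:00 local + 4h = 15:00 UTC.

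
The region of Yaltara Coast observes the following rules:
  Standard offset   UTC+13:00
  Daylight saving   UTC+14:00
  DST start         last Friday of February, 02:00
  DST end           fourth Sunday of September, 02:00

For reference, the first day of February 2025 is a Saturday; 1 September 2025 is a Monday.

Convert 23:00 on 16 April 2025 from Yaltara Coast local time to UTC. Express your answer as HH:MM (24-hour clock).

09:00

1 February 2025 is a Saturday, so Fridays fall on 7, 14, 21, 28; the last is February 28.
1 September 2025 is a Monday, so the first Sunday is September 7 and the fourth is September 28.
16 April 2025 lies within the daylight-saving period (28 February – 28 September), so Yaltara Coast is on daylight time, UTC+14:00.
23:00 local − 14h = 09:00 UTC.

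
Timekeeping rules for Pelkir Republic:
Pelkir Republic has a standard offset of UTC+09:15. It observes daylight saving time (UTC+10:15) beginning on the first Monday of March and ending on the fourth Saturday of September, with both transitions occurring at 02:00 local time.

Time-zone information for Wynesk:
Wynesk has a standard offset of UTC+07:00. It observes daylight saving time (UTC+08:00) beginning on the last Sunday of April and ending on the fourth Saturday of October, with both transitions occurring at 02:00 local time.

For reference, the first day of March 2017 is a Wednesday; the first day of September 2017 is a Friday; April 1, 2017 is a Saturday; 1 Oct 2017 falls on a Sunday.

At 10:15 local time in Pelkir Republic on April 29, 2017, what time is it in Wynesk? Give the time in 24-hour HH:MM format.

07:00

1 March 2017 is a Wednesday, so the first Monday is March 6.
1 September 2017 is a Friday, so the first Saturday is September 2 and the fourth is September 23.
April 29, 2017 lies within the daylight-saving period (6 March – 23 September), so Pelkir Republic is on daylight time, UTC+10:15.
10:15 Pelkir Republic − 10h15m = 00:00 UTC.
1 April 2017 is a Saturday, so Sundays fall on 2, 9, 16, 23, 30; the last is April 30.
1 October 2017 is a Sunday, so the first Saturday is October 7 and the fourth is October 28.
At the standard offset (UTC+07:00), 00:00 UTC + 7h = 07:00 Wynesk standard time.
The standard-time date in Wynesk, April 29, 2017, is outside the daylight-saving period (30 April – 28 October), so Wynesk is on standard time, UTC+07:00.
00:00 UTC + 7h = 07:00 Wynesk.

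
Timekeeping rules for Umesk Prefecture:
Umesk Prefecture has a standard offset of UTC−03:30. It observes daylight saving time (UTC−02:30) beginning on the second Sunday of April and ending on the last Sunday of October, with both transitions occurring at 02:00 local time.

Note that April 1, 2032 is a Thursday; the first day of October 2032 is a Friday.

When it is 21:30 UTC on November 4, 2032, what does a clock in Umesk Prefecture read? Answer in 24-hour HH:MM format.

1 April 2032 is a Thursday, so the first Sunday is April 4 and the second is April 11.
1 October 2032 is a Friday, so Sundays fall on 3, 10, 17, 24, 31; the last is October 31.
At the standard offset (UTC−03:30), 21:30 UTC − 3h30m = 18:00 Umesk Prefecture standard time.
Daylight saving runs 11 April – 31 October; the standard-time date in Umesk Prefecture, November 4, 2032, is outside that window, so Umesk Prefecture is on standard time at UTC−03:30.
21:30 UTC − 3h30m = 18:00 local.

18:00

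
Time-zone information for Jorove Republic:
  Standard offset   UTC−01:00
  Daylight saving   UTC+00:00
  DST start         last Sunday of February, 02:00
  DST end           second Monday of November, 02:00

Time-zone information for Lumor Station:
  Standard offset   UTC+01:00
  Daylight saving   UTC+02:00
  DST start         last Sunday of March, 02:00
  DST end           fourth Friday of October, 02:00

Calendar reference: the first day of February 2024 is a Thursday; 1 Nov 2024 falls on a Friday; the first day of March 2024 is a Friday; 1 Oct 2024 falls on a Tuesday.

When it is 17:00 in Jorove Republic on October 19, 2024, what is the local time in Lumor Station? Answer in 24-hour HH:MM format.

19:00

1 February 2024 is a Thursday, so Sundays fall on 4, 11, 18, 25; the last is February 25.
1 November 2024 is a Friday, so the first Monday is November 4 and the second is November 11.
Daylight saving runs 25 February – 11 November; October 19, 2024 is inside that window, so Jorove Republic is at UTC+00:00.
17:00 Jorove Republic − 0h = 17:00 UTC.
1 March 2024 is a Friday, so Sundays fall on 3, 10, 17, 24, 31; the last is March 31.
1 October 2024 is a Tuesday, so the first Friday is October 4 and the fourth is October 25.
At the standard offset (UTC+01:00), 17:00 UTC + 1h = 18:00 Lumor Station standard time.
The standard-time date in Lumor Station, October 19, 2024, lies within the daylight-saving period (31 March – 25 October), so Lumor Station is on daylight time, UTC+02:00.
17:00 UTC + 2h = 19:00 Lumor Station.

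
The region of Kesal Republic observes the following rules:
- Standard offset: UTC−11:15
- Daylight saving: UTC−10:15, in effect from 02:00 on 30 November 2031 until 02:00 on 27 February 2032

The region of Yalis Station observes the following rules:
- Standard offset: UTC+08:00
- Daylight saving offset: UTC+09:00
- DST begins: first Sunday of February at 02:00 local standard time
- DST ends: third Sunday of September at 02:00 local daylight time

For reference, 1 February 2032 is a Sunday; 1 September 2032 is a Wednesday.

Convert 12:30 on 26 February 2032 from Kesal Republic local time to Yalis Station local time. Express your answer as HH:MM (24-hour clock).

26 February 2032 falls between 30 November 2031 and 27 February 2032, so daylight saving is in effect and Kesal Republic is at UTC−10:15.
12:30 Kesal Republic + 10h15m = 22:45 UTC.
1 February 2032 is a Sunday, so the first Sunday is February 1.
1 September 2032 is a Wednesday, so the first Sunday is September 5 and the third is September 19.
At the standard offset (UTC+08:00), 22:45 UTC + 8h = 06:45 Yalis Station standard time (rolling into the next day, 27 February 2032).
Daylight saving runs 1 February – 19 September; the standard-time date in Yalis Station, 27 February 2032, is inside that window, so Yalis Station is at UTC+09:00.
22:45 UTC + 9h = 07:45 Yalis Station (rolling into the next day, 27 February 2032).

07:45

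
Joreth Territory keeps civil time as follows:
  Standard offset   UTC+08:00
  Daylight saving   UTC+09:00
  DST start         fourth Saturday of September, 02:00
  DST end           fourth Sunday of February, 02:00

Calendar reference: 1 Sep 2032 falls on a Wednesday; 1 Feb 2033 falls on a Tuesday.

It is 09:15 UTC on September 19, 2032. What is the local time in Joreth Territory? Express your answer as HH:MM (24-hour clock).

1 September 2032 is a Wednesday, so the first Saturday is September 4 and the fourth is September 25.
1 February 2033 is a Tuesday, so the first Sunday is February 6 and the fourth is February 27.
At the standard offset (UTC+08:00), 09:15 UTC + 8h = 17:15 Joreth Territory standard time.
The standard-time date in Joreth Territory, September 19, 2032, does not fall between 25 September 2032 and 27 February 2033, so daylight saving is not in effect and Joreth Territory is at UTC+08:00.
09:15 UTC + 8h = 17:15 local.

17:15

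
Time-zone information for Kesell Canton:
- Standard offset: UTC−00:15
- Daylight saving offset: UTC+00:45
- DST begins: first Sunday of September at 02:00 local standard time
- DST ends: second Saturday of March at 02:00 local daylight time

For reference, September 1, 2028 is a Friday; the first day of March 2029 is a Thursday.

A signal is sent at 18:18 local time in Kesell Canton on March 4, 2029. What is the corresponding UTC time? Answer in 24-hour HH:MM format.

17:33

1 September 2028 is a Friday, so the first Sunday is September 3.
1 March 2029 is a Thursday, so the first Saturday is March 3 and the second is March 10.
March 4, 2029 falls between 3 September 2028 and 10 March 2029, so daylight saving is in effect and Kesell Canton is at UTC+00:45.
18:18 local − 0h45m = 17:33 UTC.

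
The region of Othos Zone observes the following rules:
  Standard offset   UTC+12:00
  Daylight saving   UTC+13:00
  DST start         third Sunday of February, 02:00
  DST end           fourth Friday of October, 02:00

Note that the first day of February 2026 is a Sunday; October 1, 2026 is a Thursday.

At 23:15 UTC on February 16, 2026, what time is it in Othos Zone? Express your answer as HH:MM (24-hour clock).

1 February 2026 is a Sunday, so the first Sunday is February 1 and the third is February 15.
1 October 2026 is a Thursday, so the first Friday is October 2 and the fourth is October 23.
At the standard offset (UTC+12:00), 23:15 UTC + 12h = 11:15 Othos Zone standard time (rolling into the next day, 17 February 2026).
Daylight saving runs 15 February – 23 October; the standard-time date in Othos Zone, February 17, 2026, is inside that window, so Othos Zone is at UTC+13:00.
23:15 UTC + 13h = 12:15 local (rolling into the next day, 17 February 2026).

12:15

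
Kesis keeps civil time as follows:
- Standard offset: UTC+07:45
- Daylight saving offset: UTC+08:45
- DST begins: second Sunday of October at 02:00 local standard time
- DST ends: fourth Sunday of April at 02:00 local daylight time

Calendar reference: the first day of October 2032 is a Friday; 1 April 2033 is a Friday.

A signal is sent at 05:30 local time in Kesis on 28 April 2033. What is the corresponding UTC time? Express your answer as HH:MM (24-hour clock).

1 October 2032 is a Friday, so the first Sunday is October 3 and the second is October 10.
1 April 2033 is a Friday, so the first Sunday is April 3 and the fourth is April 24.
28 April 2033 does not fall between 10 October 2032 and 24 April 2033, so daylight saving is not in effect and Kesis is at UTC+07:45.
05:30 local − 7h45m = 21:45 UTC (rolling into the previous day, 27 April 2033).

21:45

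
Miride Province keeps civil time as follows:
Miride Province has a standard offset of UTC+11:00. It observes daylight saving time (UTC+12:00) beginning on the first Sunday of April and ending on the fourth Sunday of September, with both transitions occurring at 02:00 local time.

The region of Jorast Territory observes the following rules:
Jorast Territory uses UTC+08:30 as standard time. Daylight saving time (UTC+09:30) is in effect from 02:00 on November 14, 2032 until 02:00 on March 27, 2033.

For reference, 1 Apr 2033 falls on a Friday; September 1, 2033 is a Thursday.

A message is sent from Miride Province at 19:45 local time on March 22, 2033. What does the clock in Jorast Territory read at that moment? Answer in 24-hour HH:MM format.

1 April 2033 is a Friday, so the first Sunday is April 3.
1 September 2033 is a Thursday, so the first Sunday is September 4 and the fourth is September 25.
March 22, 2033 does not fall between 3 April and 25 September, so daylight saving is not in effect and Miride Province is at UTC+11:00.
19:45 Miride Province − 11h = 08:45 UTC.
At the standard offset (UTC+08:30), 08:45 UTC + 8h30m = 17:15 Jorast Territory standard time.
The standard-time date in Jorast Territory, March 22, 2033, lies within the daylight-saving period (14 November 2032 – 27 March 2033), so Jorast Territory is on daylight time, UTC+09:30.
08:45 UTC + 9h30m = 18:15 Jorast Territory.

18:15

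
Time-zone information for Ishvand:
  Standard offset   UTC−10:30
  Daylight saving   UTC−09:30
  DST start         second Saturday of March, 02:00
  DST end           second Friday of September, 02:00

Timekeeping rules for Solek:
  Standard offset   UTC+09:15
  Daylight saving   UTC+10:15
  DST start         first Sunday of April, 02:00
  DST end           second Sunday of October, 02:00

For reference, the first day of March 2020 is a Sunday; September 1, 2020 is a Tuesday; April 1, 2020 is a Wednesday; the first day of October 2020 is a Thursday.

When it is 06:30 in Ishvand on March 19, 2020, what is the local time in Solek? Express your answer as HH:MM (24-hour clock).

1 March 2020 is a Sunday, so the first Saturday is March 7 and the second is March 14.
1 September 2020 is a Tuesday, so the first Friday is September 4 and the second is September 11.
Daylight saving runs 14 March – 11 September; March 19, 2020 is inside that window, so Ishvand is at UTC−09:30.
06:30 Ishvand + 9h30m = 16:00 UTC.
1 April 2020 is a Wednesday, so the first Sunday is April 5.
1 October 2020 is a Thursday, so the first Sunday is October 4 and the second is October 11.
At the standard offset (UTC+09:15), 16:00 UTC + 9h15m = 01:15 Solek standard time (rolling into the next day, 20 March 2020).
The standard-time date in Solek, March 20, 2020, is outside the daylight-saving period (5 April – 11 October), so Solek is on standard time, UTC+09:15.
16:00 UTC + 9h15m = 01:15 Solek (rolling into the next day, 20 March 2020).

01:15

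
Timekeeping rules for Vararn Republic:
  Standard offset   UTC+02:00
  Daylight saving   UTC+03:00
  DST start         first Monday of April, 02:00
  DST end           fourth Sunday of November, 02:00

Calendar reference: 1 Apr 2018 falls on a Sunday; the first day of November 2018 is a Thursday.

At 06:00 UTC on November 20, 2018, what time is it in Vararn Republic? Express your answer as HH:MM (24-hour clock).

09:00

1 April 2018 is a Sunday, so the first Monday is April 2.
1 November 2018 is a Thursday, so the first Sunday is November 4 and the fourth is November 25.
At the standard offset (UTC+02:00), 06:00 UTC + 2h = 08:00 Vararn Republic standard time.
Daylight saving runs 2 April – 25 November; the standard-time date in Vararn Republic, November 20, 2018, is inside that window, so Vararn Republic is at UTC+03:00.
06:00 UTC + 3h = 09:00 local.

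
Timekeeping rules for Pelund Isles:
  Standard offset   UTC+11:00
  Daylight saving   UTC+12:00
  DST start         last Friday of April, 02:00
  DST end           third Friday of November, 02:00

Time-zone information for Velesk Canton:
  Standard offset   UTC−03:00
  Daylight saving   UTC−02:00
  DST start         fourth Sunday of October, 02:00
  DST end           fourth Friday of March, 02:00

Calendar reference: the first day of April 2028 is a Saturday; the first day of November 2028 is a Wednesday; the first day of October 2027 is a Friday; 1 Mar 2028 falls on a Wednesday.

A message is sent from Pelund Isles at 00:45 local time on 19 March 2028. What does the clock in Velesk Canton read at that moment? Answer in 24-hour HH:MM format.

11:45

1 April 2028 is a Saturday, so Fridays fall on 7, 14, 21, 28; the last is April 28.
1 November 2028 is a Wednesday, so the first Friday is November 3 and the third is November 17.
19 March 2028 does not fall between 28 April and 17 November, so daylight saving is not in effect and Pelund Isles is at UTC+11:00.
00:45 Pelund Isles − 11h = 13:45 UTC (rolling into the previous day, 18 March 2028).
1 October 2027 is a Friday, so the first Sunday is October 3 and the fourth is October 24.
1 March 2028 is a Wednesday, so the first Friday is March 3 and the fourth is March 24.
At the standard offset (UTC−03:00), 13:45 UTC − 3h = 10:45 Velesk Canton standard time.
Daylight saving runs 24 October 2027 – 24 March 2028; the standard-time date in Velesk Canton, 18 March 2028, is inside that window, so Velesk Canton is at UTC−02:00.
13:45 UTC − 2h = 11:45 Velesk Canton.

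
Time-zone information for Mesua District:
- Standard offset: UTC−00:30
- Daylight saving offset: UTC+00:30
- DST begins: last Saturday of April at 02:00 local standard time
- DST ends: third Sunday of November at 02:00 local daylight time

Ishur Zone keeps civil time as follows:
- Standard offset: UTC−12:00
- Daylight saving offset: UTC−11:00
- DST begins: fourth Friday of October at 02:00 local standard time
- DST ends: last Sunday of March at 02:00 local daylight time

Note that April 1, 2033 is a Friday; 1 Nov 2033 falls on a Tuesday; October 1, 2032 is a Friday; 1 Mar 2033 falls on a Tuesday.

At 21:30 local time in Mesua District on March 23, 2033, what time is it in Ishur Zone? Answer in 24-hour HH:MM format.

1 April 2033 is a Friday, so Saturdays fall on 2, 9, 16, 23, 30; the last is April 30.
1 November 2033 is a Tuesday, so the first Sunday is November 6 and the third is November 20.
March 23, 2033 does not fall between 30 April and 20 November, so daylight saving is not in effect and Mesua District is at UTC−00:30.
21:30 Mesua District + 0h30m = 22:00 UTC.
1 October 2032 is a Friday, so the first Friday is October 1 and the fourth is October 22.
1 March 2033 is a Tuesday, so Sundays fall on 6, 13, 20, 27; the last is March 27.
At the standard offset (UTC−12:00), 22:00 UTC − 12h = 10:00 Ishur Zone standard time.
The standard-time date in Ishur Zone, March 23, 2033, lies within the daylight-saving period (22 October 2032 – 27 March 2033), so Ishur Zone is on daylight time, UTC−11:00.
22:00 UTC − 11h = 11:00 Ishur Zone.

11:00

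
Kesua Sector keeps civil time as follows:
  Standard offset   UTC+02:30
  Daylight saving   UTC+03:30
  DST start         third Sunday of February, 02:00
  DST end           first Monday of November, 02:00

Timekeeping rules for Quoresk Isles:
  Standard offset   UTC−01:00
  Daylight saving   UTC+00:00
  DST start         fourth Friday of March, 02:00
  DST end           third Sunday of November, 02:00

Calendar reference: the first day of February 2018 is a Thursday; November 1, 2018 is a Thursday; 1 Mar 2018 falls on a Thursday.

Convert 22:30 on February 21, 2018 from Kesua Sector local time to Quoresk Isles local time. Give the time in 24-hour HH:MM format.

1 February 2018 is a Thursday, so the first Sunday is February 4 and the third is February 18.
1 November 2018 is a Thursday, so the first Monday is November 5.
February 21, 2018 lies within the daylight-saving period (18 February – 5 November), so Kesua Sector is on daylight time, UTC+03:30.
22:30 Kesua Sector − 3h30m = 19:00 UTC.
1 March 2018 is a Thursday, so the first Friday is March 2 and the fourth is March 23.
1 November 2018 is a Thursday, so the first Sunday is November 4 and the third is November 18.
At the standard offset (UTC−01:00), 19:00 UTC − 1h = 18:00 Quoresk Isles standard time.
Daylight saving runs 23 March – 18 November; the standard-time date in Quoresk Isles, February 21, 2018, is outside that window, so Quoresk Isles is on standard time at UTC−01:00.
19:00 UTC − 1h = 18:00 Quoresk Isles.

18:00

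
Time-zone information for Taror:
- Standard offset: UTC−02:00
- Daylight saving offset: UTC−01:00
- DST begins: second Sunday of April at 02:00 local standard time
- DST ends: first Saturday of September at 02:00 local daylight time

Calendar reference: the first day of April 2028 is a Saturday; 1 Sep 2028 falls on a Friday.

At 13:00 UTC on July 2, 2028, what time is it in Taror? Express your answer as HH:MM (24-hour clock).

12:00

1 April 2028 is a Saturday, so the first Sunday is April 2 and the second is April 9.
1 September 2028 is a Friday, so the first Saturday is September 2.
At the standard offset (UTC−02:00), 13:00 UTC − 2h = 11:00 Taror standard time.
The standard-time date in Taror, July 2, 2028, lies within the daylight-saving period (9 April – 2 September), so Taror is on daylight time, UTC−01:00.
13:00 UTC − 1h = 12:00 local.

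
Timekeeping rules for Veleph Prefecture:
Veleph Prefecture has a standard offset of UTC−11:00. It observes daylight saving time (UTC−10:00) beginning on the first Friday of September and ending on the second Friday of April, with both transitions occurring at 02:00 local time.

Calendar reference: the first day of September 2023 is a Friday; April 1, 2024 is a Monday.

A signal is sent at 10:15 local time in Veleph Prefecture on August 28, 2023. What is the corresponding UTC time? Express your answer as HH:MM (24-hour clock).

1 September 2023 is a Friday, so the first Friday is September 1.
1 April 2024 is a Monday, so the first Friday is April 5 and the second is April 12.
August 28, 2023 does not fall between 1 September 2023 and 12 April 2024, so daylight saving is not in effect and Veleph Prefecture is at UTC−11:00.
10:15 local + 11h = 21:15 UTC.

21:15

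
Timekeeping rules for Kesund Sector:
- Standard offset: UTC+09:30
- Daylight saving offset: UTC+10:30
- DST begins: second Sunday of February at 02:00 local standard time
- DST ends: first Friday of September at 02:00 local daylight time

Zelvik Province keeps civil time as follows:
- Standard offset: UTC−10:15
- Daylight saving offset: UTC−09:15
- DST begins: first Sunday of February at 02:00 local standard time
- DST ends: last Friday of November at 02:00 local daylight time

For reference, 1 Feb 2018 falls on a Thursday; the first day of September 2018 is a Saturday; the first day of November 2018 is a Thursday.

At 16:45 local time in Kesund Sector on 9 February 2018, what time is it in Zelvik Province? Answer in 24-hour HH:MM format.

1 February 2018 is a Thursday, so the first Sunday is February 4 and the second is February 11.
1 September 2018 is a Saturday, so the first Friday is September 7.
9 February 2018 is outside the daylight-saving period (11 February – 7 September), so Kesund Sector is on standard time, UTC+09:30.
16:45 Kesund Sector − 9h30m = 07:15 UTC.
1 February 2018 is a Thursday, so the first Sunday is February 4.
1 November 2018 is a Thursday, so Fridays fall on 2, 9, 16, 23, 30; the last is November 30.
At the standard offset (UTC−10:15), 07:15 UTC − 10h15m = 21:00 Zelvik Province standard time (rolling into the previous day, 8 February 2018).
The standard-time date in Zelvik Province, 8 February 2018, falls between 4 February and 30 November, so daylight saving is in effect and Zelvik Province is at UTC−09:15.
07:15 UTC − 9h15m = 22:00 Zelvik Province (rolling into the previous day, 8 February 2018).

22:00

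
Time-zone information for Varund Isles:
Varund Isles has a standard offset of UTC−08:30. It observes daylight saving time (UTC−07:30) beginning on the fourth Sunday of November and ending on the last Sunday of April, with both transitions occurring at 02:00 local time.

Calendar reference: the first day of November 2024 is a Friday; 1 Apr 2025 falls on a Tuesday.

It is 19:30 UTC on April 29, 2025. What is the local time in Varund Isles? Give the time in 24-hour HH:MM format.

11:00

1 November 2024 is a Friday, so the first Sunday is November 3 and the fourth is November 24.
1 April 2025 is a Tuesday, so Sundays fall on 6, 13, 20, 27; the last is April 27.
At the standard offset (UTC−08:30), 19:30 UTC − 8h30m = 11:00 Varund Isles standard time.
Daylight saving runs 24 November 2024 – 27 April 2025; the standard-time date in Varund Isles, April 29, 2025, is outside that window, so Varund Isles is on standard time at UTC−08:30.
19:30 UTC − 8h30m = 11:00 local.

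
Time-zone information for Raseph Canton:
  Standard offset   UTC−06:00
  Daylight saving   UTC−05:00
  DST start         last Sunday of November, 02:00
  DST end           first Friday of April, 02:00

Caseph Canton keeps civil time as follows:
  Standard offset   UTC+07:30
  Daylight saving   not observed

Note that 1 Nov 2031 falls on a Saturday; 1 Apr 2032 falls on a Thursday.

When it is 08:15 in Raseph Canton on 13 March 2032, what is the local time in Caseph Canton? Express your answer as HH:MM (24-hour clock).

1 November 2031 is a Saturday, so Sundays fall on 2, 9, 16, 23, 30; the last is November 30.
1 April 2032 is a Thursday, so the first Friday is April 2.
13 March 2032 lies within the daylight-saving period (30 November 2031 – 2 April 2032), so Raseph Canton is on daylight time, UTC−05:00.
08:15 Raseph Canton + 5h = 13:15 UTC.
Caseph Canton has no daylight saving, so its offset is UTC+07:30 year-round.
13:15 UTC + 7h30m = 20:45 Caseph Canton.

20:45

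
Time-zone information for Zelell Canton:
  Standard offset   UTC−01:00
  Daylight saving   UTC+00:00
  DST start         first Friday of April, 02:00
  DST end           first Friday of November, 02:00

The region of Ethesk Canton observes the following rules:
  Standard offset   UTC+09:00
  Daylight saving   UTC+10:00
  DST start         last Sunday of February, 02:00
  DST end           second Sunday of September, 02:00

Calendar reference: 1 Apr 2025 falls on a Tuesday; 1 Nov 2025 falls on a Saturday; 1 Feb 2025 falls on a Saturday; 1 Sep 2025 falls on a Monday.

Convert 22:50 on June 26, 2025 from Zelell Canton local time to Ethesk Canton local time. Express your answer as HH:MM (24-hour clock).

08:50

1 April 2025 is a Tuesday, so the first Friday is April 4.
1 November 2025 is a Saturday, so the first Friday is November 7.
June 26, 2025 falls between 4 April and 7 November, so daylight saving is in effect and Zelell Canton is at UTC+00:00.
22:50 Zelell Canton − 0h = 22:50 UTC.
1 February 2025 is a Saturday, so Sundays fall on 2, 9, 16, 23; the last is February 23.
1 September 2025 is a Monday, so the first Sunday is September 7 and the second is September 14.
At the standard offset (UTC+09:00), 22:50 UTC + 9h = 07:50 Ethesk Canton standard time (rolling into the next day, 27 June 2025).
The standard-time date in Ethesk Canton, June 27, 2025, falls between 23 February and 14 September, so daylight saving is in effect and Ethesk Canton is at UTC+10:00.
22:50 UTC + 10h = 08:50 Ethesk Canton (rolling into the next day, 27 June 2025).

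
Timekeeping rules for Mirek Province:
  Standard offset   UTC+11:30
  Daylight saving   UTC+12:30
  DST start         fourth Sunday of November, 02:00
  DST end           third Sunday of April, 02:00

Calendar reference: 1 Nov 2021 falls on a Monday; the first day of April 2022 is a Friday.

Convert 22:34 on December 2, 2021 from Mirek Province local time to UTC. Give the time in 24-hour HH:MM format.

1 November 2021 is a Monday, so the first Sunday is November 7 and the fourth is November 28.
1 April 2022 is a Friday, so the first Sunday is April 3 and the third is April 17.
Daylight saving runs 28 November 2021 – 17 April 2022; December 2, 2021 is inside that window, so Mirek Province is at UTC+12:30.
22:34 local − 12h30m = 10:04 UTC.

10:04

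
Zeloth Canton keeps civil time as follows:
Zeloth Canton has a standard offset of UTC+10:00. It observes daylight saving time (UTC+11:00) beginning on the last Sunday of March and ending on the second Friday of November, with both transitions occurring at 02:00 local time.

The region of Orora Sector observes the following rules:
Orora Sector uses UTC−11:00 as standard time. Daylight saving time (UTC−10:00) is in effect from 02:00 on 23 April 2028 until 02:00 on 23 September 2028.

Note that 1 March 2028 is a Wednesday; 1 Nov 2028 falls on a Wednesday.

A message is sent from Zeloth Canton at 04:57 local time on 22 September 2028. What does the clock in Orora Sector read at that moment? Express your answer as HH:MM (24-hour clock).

07:57

1 March 2028 is a Wednesday, so Sundays fall on 5, 12, 19, 26; the last is March 26.
1 November 2028 is a Wednesday, so the first Friday is November 3 and the second is November 10.
22 September 2028 lies within the daylight-saving period (26 March – 10 November), so Zeloth Canton is on daylight time, UTC+11:00.
04:57 Zeloth Canton − 11h = 17:57 UTC (rolling into the previous day, 21 September 2028).
At the standard offset (UTC−11:00), 17:57 UTC − 11h = 06:57 Orora Sector standard time.
The standard-time date in Orora Sector, 21 September 2028, falls between 23 April and 23 September, so daylight saving is in effect and Orora Sector is at UTC−10:00.
17:57 UTC − 10h = 07:57 Orora Sector.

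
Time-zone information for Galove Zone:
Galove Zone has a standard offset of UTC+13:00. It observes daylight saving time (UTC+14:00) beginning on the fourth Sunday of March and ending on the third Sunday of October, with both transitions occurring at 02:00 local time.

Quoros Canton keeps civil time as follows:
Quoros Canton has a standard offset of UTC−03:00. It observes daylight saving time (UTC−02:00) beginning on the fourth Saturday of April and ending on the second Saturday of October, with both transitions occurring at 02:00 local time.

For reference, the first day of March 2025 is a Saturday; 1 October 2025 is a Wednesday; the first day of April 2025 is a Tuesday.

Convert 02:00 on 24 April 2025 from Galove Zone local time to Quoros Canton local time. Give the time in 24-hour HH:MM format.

09:00

1 March 2025 is a Saturday, so the first Sunday is March 2 and the fourth is March 23.
1 October 2025 is a Wednesday, so the first Sunday is October 5 and the third is October 19.
24 April 2025 falls between 23 March and 19 October, so daylight saving is in effect and Galove Zone is at UTC+14:00.
02:00 Galove Zone − 14h = 12:00 UTC (rolling into the previous day, 23 April 2025).
1 April 2025 is a Tuesday, so the first Saturday is April 5 and the fourth is April 26.
1 October 2025 is a Wednesday, so the first Saturday is October 4 and the second is October 11.
At the standard offset (UTC−03:00), 12:00 UTC − 3h = 09:00 Quoros Canton standard time.
The standard-time date in Quoros Canton, 23 April 2025, is outside the daylight-saving period (26 April – 11 October), so Quoros Canton is on standard time, UTC−03:00.
12:00 UTC − 3h = 09:00 Quoros Canton.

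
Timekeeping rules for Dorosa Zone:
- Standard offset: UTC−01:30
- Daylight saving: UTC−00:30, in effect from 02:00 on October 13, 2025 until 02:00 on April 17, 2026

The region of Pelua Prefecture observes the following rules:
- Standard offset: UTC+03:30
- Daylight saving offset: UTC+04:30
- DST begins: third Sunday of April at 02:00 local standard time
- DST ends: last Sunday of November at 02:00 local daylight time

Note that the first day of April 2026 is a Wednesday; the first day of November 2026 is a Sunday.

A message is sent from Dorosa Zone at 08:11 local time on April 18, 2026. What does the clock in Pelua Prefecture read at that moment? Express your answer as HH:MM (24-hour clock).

13:11

April 18, 2026 does not fall between 13 October 2025 and 17 April 2026, so daylight saving is not in effect and Dorosa Zone is at UTC−01:30.
08:11 Dorosa Zone + 1h30m = 09:41 UTC.
1 April 2026 is a Wednesday, so the first Sunday is April 5 and the third is April 19.
1 November 2026 is a Sunday, so Sundays fall on 1, 8, 15, 22, 29; the last is November 29.
At the standard offset (UTC+03:30), 09:41 UTC + 3h30m = 13:11 Pelua Prefecture standard time.
The standard-time date in Pelua Prefecture, April 18, 2026, is outside the daylight-saving period (19 April – 29 November), so Pelua Prefecture is on standard time, UTC+03:30.
09:41 UTC + 3h30m = 13:11 Pelua Prefecture.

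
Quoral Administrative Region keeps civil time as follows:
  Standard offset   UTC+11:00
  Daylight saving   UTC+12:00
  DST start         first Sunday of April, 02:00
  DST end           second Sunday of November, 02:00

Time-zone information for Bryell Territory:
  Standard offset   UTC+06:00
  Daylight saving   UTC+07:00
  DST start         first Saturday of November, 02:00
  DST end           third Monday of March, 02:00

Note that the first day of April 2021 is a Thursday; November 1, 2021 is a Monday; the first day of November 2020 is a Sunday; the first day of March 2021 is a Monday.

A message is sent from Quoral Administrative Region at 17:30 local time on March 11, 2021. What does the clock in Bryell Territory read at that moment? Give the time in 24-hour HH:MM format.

1 April 2021 is a Thursday, so the first Sunday is April 4.
1 November 2021 is a Monday, so the first Sunday is November 7 and the second is November 14.
Daylight saving runs 4 April – 14 November; March 11, 2021 is outside that window, so Quoral Administrative Region is on standard time at UTC+11:00.
17:30 Quoral Administrative Region − 11h = 06:30 UTC.
1 November 2020 is a Sunday, so the first Saturday is November 7.
1 March 2021 is a Monday, so the first Monday is March 1 and the third is March 15.
At the standard offset (UTC+06:00), 06:30 UTC + 6h = 12:30 Bryell Territory standard time.
Daylight saving runs 7 November 2020 – 15 March 2021; the standard-time date in Bryell Territory, March 11, 2021, is inside that window, so Bryell Territory is at UTC+07:00.
06:30 UTC + 7h = 13:30 Bryell Territory.

13:30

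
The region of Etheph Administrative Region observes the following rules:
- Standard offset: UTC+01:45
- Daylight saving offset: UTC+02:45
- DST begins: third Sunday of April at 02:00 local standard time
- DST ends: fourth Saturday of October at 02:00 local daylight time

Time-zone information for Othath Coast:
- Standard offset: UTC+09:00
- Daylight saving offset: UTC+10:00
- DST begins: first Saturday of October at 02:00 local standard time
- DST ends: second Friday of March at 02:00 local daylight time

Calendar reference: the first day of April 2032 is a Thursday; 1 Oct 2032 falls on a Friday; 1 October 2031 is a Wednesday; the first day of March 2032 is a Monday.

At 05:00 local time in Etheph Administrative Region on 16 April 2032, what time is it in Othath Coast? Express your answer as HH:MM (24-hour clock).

1 April 2032 is a Thursday, so the first Sunday is April 4 and the third is April 18.
1 October 2032 is a Friday, so the first Saturday is October 2 and the fourth is October 23.
16 April 2032 does not fall between 18 April and 23 October, so daylight saving is not in effect and Etheph Administrative Region is at UTC+01:45.
05:00 Etheph Administrative Region − 1h45m = 03:15 UTC.
1 October 2031 is a Wednesday, so the first Saturday is October 4.
1 March 2032 is a Monday, so the first Friday is March 5 and the second is March 12.
At the standard offset (UTC+09:00), 03:15 UTC + 9h = 12:15 Othath Coast standard time.
The standard-time date in Othath Coast, 16 April 2032, does not fall between 4 October 2031 and 12 March 2032, so daylight saving is not in effect and Othath Coast is at UTC+09:00.
03:15 UTC + 9h = 12:15 Othath Coast.

12:15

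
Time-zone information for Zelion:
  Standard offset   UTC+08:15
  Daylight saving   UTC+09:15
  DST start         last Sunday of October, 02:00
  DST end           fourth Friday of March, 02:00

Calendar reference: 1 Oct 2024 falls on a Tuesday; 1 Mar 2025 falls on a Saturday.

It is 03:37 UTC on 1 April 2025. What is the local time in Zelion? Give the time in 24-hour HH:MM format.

11:52

1 October 2024 is a Tuesday, so Sundays fall on 6, 13, 20, 27; the last is October 27.
1 March 2025 is a Saturday, so the first Friday is March 7 and the fourth is March 28.
At the standard offset (UTC+08:15), 03:37 UTC + 8h15m = 11:52 Zelion standard time.
The standard-time date in Zelion, 1 April 2025, does not fall between 27 October 2024 and 28 March 2025, so daylight saving is not in effect and Zelion is at UTC+08:15.
03:37 UTC + 8h15m = 11:52 local.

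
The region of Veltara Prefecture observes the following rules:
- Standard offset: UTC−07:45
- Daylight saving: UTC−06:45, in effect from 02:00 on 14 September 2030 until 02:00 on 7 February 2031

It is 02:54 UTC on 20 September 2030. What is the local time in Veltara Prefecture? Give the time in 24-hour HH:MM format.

20:09

At the standard offset (UTC−07:45), 02:54 UTC − 7h45m = 19:09 Veltara Prefecture standard time (rolling into the previous day, 19 September 2030).
Daylight saving runs 14 September 2030 – 7 February 2031; the standard-time date in Veltara Prefecture, 19 September 2030, is inside that window, so Veltara Prefecture is at UTC−06:45.
02:54 UTC − 6h45m = 20:09 local (rolling into the previous day, 19 September 2030).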